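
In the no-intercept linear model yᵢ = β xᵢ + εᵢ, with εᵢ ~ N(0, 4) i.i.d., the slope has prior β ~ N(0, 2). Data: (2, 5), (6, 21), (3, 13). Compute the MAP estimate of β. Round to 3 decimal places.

log p(β | y) = −Σ(yᵢ − βxᵢ)²/(2·4) − β²/(2·2) + const.
Setting the derivative to zero: Σxᵢ(yᵢ − βxᵢ)/4 − β/2 = 0, so β = Σxᵢyᵢ / (Σxᵢ² + σ²/τ²).
Σxᵢyᵢ = 2·5 + 6·21 + 3·13 = 175; Σxᵢ² = 49; σ²/τ² = 2.
β̂_MAP = 175 / (49 + 2) = 175/51 ≈ 3.431.

β̂_MAP = 3.431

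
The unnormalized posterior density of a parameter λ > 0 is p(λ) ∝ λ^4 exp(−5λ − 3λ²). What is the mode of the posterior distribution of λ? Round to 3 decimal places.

λ̂_MAP = 0.500

ℓ'(λ) = 4/λ − 5 − 6λ. Setting this to zero and multiplying by λ: 6λ² + 5λ − 4 = 0.
λ = (−5 + √(5² + 4·6·4)) / (2·6) = (−5 + √121) / 12 = (−5 + 11)/12 = 1/2.
ℓ''(λ) = −4/λ² − 6 < 0, confirming a maximum.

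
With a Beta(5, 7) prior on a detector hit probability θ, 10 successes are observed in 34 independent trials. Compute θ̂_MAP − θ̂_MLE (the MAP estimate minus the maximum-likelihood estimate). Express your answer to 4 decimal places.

MAP − MLE = 0.0241

Posterior is Beta(15, 31); MAP = (15−1)/(46−2) = 14/44 ≈ 0.31818.
MLE ignores the prior: θ̂_MLE = k/n = 10/34 ≈ 0.29412.
Difference = 14/44 − 10/34 = 9/374 ≈ 0.0241.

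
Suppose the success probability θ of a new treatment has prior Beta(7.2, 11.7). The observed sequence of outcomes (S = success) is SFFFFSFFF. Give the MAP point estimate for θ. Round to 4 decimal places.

Prior: Beta(7.2, 11.7).
Data: 2 successes in 9 trials (from the sequence). The binomial likelihood contributes θ^2(1−θ)^7, so the posterior is Beta(7.2+2, 11.7+7) = Beta(9.2, 18.7).
For Beta(a, b) with a, b > 1 the mode is (a−1)/(a+b−2) = 8.2/25.9 ≈ 0.3166.

θ̂_MAP = 0.3166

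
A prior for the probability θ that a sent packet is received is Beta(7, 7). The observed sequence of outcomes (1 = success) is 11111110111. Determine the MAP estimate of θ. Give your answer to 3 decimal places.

Prior: Beta(7, 7).
Data: 10 successes in 11 trials (from the sequence). The binomial likelihood contributes θ^10(1−θ)^1, so the posterior is Beta(7+10, 7+1) = Beta(17, 8).
For Beta(a, b) with a, b > 1 the mode is (a−1)/(a+b−2) = 16/23 ≈ 0.696.

θ̂_MAP = 0.696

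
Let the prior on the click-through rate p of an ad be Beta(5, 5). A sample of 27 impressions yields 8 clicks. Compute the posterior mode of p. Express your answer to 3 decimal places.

Prior: Beta(5, 5).
Data: 8 successes in 27 trials. The binomial likelihood contributes p^8(1−p)^19, so the posterior is Beta(5+8, 5+19) = Beta(13, 24).
For Beta(a, b) with a, b > 1 the mode is (a−1)/(a+b−2) = 12/35 ≈ 0.343.

p̂_MAP = 0.343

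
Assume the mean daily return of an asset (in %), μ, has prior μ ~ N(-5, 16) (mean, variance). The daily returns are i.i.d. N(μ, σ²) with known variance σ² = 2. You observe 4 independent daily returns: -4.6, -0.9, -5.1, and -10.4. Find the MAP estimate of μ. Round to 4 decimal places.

μ̂_MAP = -5.2424

n = 4; x̄ = ((-4.6) + (-0.9) + (-5.1) + (-10.4))/4 = -21/4 = -5.25.
For a Normal prior and Normal likelihood with known variance, the posterior is Normal; its mode equals its mean, the precision-weighted average.
Prior precision 1/σ₀² = 1/16 = 0.0625; data precision n/σ² = 4/2 = 2.
μ̂ = (0.0625·(-5) + 2·(-5.25)) / (0.0625 + 2) = (-10.8125)/2.0625 = -173/33 ≈ -5.2424.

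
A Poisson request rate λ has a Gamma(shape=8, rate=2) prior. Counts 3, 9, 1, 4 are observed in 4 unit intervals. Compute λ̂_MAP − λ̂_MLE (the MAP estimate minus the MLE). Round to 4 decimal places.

Σxᵢ = 17. Posterior is Gamma(25, 6); MAP = (25−1)/6 = 24/6 ≈ 4.00000.
MLE = x̄ = 17/4 ≈ 4.25000.
Difference = 24/6 − 17/4 = -1/4 ≈ -0.2500.

MAP − MLE = -0.2500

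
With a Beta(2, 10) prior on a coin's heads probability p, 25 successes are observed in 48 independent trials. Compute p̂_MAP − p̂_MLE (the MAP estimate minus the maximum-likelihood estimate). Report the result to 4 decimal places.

MAP − MLE = -0.0726

Posterior is Beta(27, 33); MAP = (27−1)/(60−2) = 26/58 ≈ 0.44828.
MLE ignores the prior: p̂_MLE = k/n = 25/48 ≈ 0.52083.
Difference = 26/58 − 25/48 = -101/1392 ≈ -0.0726.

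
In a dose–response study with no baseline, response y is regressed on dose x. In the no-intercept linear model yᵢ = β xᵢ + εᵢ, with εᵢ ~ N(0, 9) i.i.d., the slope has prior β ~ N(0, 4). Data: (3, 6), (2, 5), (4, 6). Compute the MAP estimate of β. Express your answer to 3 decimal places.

β̂_MAP = 1.664

log p(β | y) = −Σ(yᵢ − βxᵢ)²/(2·9) − β²/(2·4) + const.
Setting the derivative to zero: Σxᵢ(yᵢ − βxᵢ)/9 − β/4 = 0, so β = Σxᵢyᵢ / (Σxᵢ² + σ²/τ²).
Σxᵢyᵢ = 3·6 + 2·5 + 4·6 = 52; Σxᵢ² = 29; σ²/τ² = 2.25.
β̂_MAP = 52 / (29 + 2.25) = 52/31.25 ≈ 1.664.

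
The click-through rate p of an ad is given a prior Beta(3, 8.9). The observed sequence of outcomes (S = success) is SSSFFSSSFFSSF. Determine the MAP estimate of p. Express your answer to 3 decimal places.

p̂_MAP = 0.437

Prior: Beta(3, 8.9).
Data: 8 successes in 13 trials (from the sequence). The binomial likelihood contributes p^8(1−p)^5, so the posterior is Beta(3+8, 8.9+5) = Beta(11, 13.9).
For Beta(a, b) with a, b > 1 the mode is (a−1)/(a+b−2) = 10/22.9 ≈ 0.437.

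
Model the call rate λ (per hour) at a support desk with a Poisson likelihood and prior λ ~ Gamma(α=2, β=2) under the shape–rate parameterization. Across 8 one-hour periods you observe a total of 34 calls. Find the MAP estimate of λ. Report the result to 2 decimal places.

Σxᵢ = 34, n = 8.
Posterior ∝ λe^(−2λ) · λ^34e^(−8λ) = λ^35e^(−10λ), i.e. Gamma(shape=36, rate=10).
The mode of a Gamma(a, b) with a ≥ 1 (shape–rate) is (a−1)/b = 35/10 ≈ 3.50.

λ̂_MAP = 3.50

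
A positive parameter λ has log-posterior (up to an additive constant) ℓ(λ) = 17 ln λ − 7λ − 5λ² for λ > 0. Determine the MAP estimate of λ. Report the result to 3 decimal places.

ℓ'(λ) = 17/λ − 7 − 10λ. Setting this to zero and multiplying by λ: 10λ² + 7λ − 17 = 0.
λ = (−7 + √(7² + 4·10·17)) / (2·10) = (−7 + √729) / 20 = (−7 + 27)/20 = 1.
ℓ''(λ) = −17/λ² − 10 < 0, confirming a maximum.

λ̂_MAP = 1.000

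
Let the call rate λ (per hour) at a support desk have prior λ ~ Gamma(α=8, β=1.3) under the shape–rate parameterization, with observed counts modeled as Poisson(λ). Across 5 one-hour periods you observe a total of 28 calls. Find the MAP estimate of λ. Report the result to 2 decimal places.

Σxᵢ = 28, n = 5.
Posterior ∝ λ^7e^(−1.3λ) · λ^28e^(−5λ) = λ^35e^(−6.3λ), i.e. Gamma(shape=36, rate=6.3).
The mode of a Gamma(a, b) with a ≥ 1 (shape–rate) is (a−1)/b = 35/6.3 ≈ 5.56.

λ̂_MAP = 5.56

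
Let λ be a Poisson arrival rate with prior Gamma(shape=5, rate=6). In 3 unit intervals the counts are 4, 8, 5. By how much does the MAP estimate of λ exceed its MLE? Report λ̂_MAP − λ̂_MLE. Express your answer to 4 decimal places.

Σxᵢ = 17. Posterior is Gamma(22, 9); MAP = (22−1)/9 = 21/9 ≈ 2.33333.
MLE = x̄ = 17/3 ≈ 5.66667.
Difference = 21/9 − 17/3 = -10/3 ≈ -3.3333.

MAP − MLE = -3.3333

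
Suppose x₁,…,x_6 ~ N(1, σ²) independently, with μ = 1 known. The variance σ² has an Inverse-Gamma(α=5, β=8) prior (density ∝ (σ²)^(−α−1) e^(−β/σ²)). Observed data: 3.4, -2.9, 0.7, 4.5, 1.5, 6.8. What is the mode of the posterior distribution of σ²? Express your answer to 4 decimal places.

Sum of squared deviations about the known mean: SS = (3.4−1)² + (-2.9−1)² + (0.7−1)² + (4.5−1)² + (1.5−1)² + (6.8−1)² = 67.2.
The Normal likelihood contributes (σ²)^(−n/2) exp(−SS/(2σ²)), so the posterior is Inverse-Gamma(α + n/2, β + SS/2) = Inverse-Gamma(8, 41.6).
The mode of Inverse-Gamma(a, b) is b/(a+1) = 41.6/9 ≈ 4.6222.

σ̂²_MAP = 4.6222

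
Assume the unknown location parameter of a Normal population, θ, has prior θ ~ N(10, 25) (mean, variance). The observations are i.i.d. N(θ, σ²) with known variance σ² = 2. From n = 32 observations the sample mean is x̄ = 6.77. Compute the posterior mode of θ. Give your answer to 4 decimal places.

θ̂_MAP = 6.7781

n = 32, x̄ = 6.77.
For a Normal prior and Normal likelihood with known variance, the posterior is Normal; its mode equals its mean, the precision-weighted average.
Prior precision 1/σ₀² = 1/25 = 0.04; data precision n/σ² = 32/2 = 16.
θ̂ = (0.04·10 + 16·6.77) / (0.04 + 16) = 108.72/16.04 = 2718/401 ≈ 6.7781.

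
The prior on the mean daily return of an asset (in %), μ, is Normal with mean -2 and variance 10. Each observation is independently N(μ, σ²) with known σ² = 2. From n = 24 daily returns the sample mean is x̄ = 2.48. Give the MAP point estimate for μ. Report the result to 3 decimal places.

μ̂_MAP = 2.443

n = 24, x̄ = 2.48.
For a Normal prior and Normal likelihood with known variance, the posterior is Normal; its mode equals its mean, the precision-weighted average.
Prior precision 1/σ₀² = 1/10 = 0.1; data precision n/σ² = 24/2 = 12.
μ̂ = (0.1·(-2) + 12·2.48) / (0.1 + 12) = 29.56/12.1 = 1478/605 ≈ 2.443.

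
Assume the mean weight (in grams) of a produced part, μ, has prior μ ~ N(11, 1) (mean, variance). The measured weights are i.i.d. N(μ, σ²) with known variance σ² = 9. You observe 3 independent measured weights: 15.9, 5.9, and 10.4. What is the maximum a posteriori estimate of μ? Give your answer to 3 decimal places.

n = 3; x̄ = (15.9 + 5.9 + 10.4)/3 = 32.2/3 = 161/15 ≈ 10.7333.
For a Normal prior and Normal likelihood with known variance, the posterior is Normal; its mode equals its mean, the precision-weighted average.
Prior precision 1/σ₀² = 1/1 = 1; data precision n/σ² = 3/9 = 1/3.
μ̂ = (1·11 + (1/3)·(161/15)) / (1 + 1/3) = (656/45)/(4/3) = 164/15 ≈ 10.933.

μ̂_MAP = 10.933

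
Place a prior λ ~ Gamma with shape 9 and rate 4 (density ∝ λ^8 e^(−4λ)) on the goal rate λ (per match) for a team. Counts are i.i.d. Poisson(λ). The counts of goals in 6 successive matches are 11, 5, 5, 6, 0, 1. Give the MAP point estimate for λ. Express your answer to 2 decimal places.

λ̂_MAP = 3.60

Σxᵢ = 11+5+5+6+0+1 = 28, with n = 6.
Posterior ∝ λ^8e^(−4λ) · λ^28e^(−6λ) = λ^36e^(−10λ), i.e. Gamma(shape=37, rate=10).
The mode of a Gamma(a, b) with a ≥ 1 (shape–rate) is (a−1)/b = 36/10 ≈ 3.60.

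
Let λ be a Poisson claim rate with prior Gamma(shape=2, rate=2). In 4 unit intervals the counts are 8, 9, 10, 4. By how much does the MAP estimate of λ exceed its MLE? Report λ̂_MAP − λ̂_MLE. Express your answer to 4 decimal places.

MAP − MLE = -2.4167

Σxᵢ = 31. Posterior is Gamma(33, 6); MAP = (33−1)/6 = 32/6 ≈ 5.33333.
MLE = x̄ = 31/4 ≈ 7.75000.
Difference = 32/6 − 31/4 = -29/12 ≈ -2.4167.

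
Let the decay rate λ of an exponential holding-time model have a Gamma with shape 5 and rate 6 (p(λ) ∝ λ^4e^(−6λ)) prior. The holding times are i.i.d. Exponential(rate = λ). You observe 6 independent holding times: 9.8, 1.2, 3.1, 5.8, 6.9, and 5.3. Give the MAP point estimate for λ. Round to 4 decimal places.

λ̂_MAP = 0.2625

The Exponential(rate=λ) likelihood is ∝ λ^n e^(−λΣtᵢ). Here n = 6 and Σtᵢ = 9.8 + 1.2 + 3.1 + 5.8 + 6.9 + 5.3 = 32.1.
Posterior ∝ λ^4e^(−6λ) · λ^6e^(−32.1λ) = λ^10e^(−38.1λ), i.e. Gamma(11, 38.1).
Mode = (a−1)/b = 10/38.1 ≈ 0.2625.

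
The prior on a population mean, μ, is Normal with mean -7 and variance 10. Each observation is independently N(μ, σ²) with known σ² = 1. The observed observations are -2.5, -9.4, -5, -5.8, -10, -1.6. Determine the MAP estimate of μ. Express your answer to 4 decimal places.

μ̂_MAP = -5.7377

n = 6; x̄ = ((-2.5) + (-9.4) + (-5) + (-5.8) + (-10) + (-1.6))/6 = -34.3/6 = -343/60 ≈ -5.7167.
For a Normal prior and Normal likelihood with known variance, the posterior is Normal; its mode equals its mean, the precision-weighted average.
Prior precision 1/σ₀² = 1/10 = 0.1; data precision n/σ² = 6/1 = 6.
μ̂ = (0.1·(-7) + 6·(-343/60)) / (0.1 + 6) = (-35)/6.1 = -350/61 ≈ -5.7377.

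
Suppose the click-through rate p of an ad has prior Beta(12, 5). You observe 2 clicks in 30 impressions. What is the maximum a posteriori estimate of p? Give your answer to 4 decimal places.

p̂_MAP = 0.2889

Prior: Beta(12, 5).
Data: 2 successes in 30 trials. The binomial likelihood contributes p^2(1−p)^28, so the posterior is Beta(12+2, 5+28) = Beta(14, 33).
For Beta(a, b) with a, b > 1 the mode is (a−1)/(a+b−2) = 13/45 ≈ 0.2889.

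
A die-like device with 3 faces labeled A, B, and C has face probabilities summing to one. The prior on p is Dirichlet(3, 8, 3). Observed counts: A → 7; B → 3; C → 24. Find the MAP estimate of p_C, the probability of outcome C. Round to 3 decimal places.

MAP estimate of p_C = 0.578

The posterior is Dirichlet(αᵢ + nᵢ) = Dirichlet(10, 11, 27).
For a Dirichlet(a₁,…,a_K) with all aᵢ > 1, the mode has j-th component (aⱼ − 1)/(Σaᵢ − K).
Here Σaᵢ = 48 and K = 3, so p_C = (27 − 1)/(48 − 3) = 26/45 ≈ 0.578.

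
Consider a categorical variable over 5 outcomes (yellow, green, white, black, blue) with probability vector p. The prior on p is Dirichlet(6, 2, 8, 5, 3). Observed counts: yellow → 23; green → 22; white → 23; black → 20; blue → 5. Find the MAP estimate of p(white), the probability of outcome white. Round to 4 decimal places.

The posterior is Dirichlet(αᵢ + nᵢ) = Dirichlet(29, 24, 31, 25, 8).
For a Dirichlet(a₁,…,a_K) with all aᵢ > 1, the mode has j-th component (aⱼ − 1)/(Σaᵢ − K).
Here Σaᵢ = 117 and K = 5, so p(white) = (31 − 1)/(117 − 5) = 30/112 ≈ 0.2679.

MAP estimate of p(white) = 0.2679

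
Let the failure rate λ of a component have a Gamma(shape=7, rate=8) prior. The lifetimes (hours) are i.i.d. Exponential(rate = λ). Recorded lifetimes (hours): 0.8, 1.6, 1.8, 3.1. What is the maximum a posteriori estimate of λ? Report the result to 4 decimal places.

λ̂_MAP = 0.6536

The Exponential(rate=λ) likelihood is ∝ λ^n e^(−λΣtᵢ). Here n = 4 and Σtᵢ = 0.8 + 1.6 + 1.8 + 3.1 = 7.3.
Posterior ∝ λ^6e^(−8λ) · λ^4e^(−7.3λ) = λ^10e^(−15.3λ), i.e. Gamma(11, 15.3).
Mode = (a−1)/b = 10/15.3 ≈ 0.6536.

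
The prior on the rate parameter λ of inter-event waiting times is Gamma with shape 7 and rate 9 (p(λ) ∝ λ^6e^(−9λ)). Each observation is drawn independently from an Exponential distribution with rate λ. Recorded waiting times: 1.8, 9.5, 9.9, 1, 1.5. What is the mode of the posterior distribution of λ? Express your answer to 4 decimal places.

The Exponential(rate=λ) likelihood is ∝ λ^n e^(−λΣtᵢ). Here n = 5 and Σtᵢ = 1.8 + 9.5 + 9.9 + 1 + 1.5 = 23.7.
Posterior ∝ λ^6e^(−9λ) · λ^5e^(−23.7λ) = λ^11e^(−32.7λ), i.e. Gamma(12, 32.7).
Mode = (a−1)/b = 11/32.7 ≈ 0.3364.

λ̂_MAP = 0.3364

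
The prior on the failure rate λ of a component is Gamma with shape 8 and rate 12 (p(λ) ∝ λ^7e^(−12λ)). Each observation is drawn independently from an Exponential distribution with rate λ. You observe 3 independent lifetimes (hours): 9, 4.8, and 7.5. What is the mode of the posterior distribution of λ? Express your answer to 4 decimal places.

λ̂_MAP = 0.3003

The Exponential(rate=λ) likelihood is ∝ λ^n e^(−λΣtᵢ). Here n = 3 and Σtᵢ = 9 + 4.8 + 7.5 = 21.3.
Posterior ∝ λ^7e^(−12λ) · λ^3e^(−21.3λ) = λ^10e^(−33.3λ), i.e. Gamma(11, 33.3).
Mode = (a−1)/b = 10/33.3 ≈ 0.3003.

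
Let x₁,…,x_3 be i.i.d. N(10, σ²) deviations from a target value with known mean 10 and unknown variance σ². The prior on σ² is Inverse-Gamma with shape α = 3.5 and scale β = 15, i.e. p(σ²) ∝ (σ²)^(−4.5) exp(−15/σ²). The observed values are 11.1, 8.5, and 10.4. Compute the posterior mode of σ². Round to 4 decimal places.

σ̂²_MAP = 2.8017

Sum of squared deviations about the known mean: SS = (11.1−10)² + (8.5−10)² + (10.4−10)² = 3.62.
The Normal likelihood contributes (σ²)^(−n/2) exp(−SS/(2σ²)), so the posterior is Inverse-Gamma(α + n/2, β + SS/2) = Inverse-Gamma(5, 16.81).
The mode of Inverse-Gamma(a, b) is b/(a+1) = 16.81/6 ≈ 2.8017.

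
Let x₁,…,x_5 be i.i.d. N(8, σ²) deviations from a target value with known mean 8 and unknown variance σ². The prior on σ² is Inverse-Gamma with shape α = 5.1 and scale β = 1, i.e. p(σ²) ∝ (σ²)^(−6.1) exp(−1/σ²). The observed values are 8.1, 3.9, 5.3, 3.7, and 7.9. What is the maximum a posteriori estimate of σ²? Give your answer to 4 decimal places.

Sum of squared deviations about the known mean: SS = (8.1−8)² + (3.9−8)² + (5.3−8)² + (3.7−8)² + (7.9−8)² = 42.61.
The Normal likelihood contributes (σ²)^(−n/2) exp(−SS/(2σ²)), so the posterior is Inverse-Gamma(α + n/2, β + SS/2) = Inverse-Gamma(7.6, 22.305).
The mode of Inverse-Gamma(a, b) is b/(a+1) = 22.305/8.6 ≈ 2.5936.

σ̂²_MAP = 2.5936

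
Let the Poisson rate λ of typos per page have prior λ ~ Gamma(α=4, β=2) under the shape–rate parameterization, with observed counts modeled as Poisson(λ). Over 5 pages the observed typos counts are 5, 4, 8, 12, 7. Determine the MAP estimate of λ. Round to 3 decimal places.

Σxᵢ = 5+4+8+12+7 = 36, with n = 5.
Posterior ∝ λ^3e^(−2λ) · λ^36e^(−5λ) = λ^39e^(−7λ), i.e. Gamma(shape=40, rate=7).
The mode of a Gamma(a, b) with a ≥ 1 (shape–rate) is (a−1)/b = 39/7 ≈ 5.571.

λ̂_MAP = 5.571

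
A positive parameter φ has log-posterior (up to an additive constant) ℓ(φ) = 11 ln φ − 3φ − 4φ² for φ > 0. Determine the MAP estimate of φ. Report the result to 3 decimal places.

φ̂_MAP = 1.000

ℓ'(φ) = 11/φ − 3 − 8φ. Setting this to zero and multiplying by φ: 8φ² + 3φ − 11 = 0.
φ = (−3 + √(3² + 4·8·11)) / (2·8) = (−3 + √361) / 16 = (−3 + 19)/16 = 1.
ℓ''(φ) = −11/φ² − 8 < 0, confirming a maximum.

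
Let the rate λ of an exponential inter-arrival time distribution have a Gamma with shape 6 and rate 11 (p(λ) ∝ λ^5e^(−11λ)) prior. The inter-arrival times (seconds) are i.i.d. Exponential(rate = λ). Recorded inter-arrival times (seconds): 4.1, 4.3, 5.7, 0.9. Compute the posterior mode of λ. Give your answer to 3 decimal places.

The Exponential(rate=λ) likelihood is ∝ λ^n e^(−λΣtᵢ). Here n = 4 and Σtᵢ = 4.1 + 4.3 + 5.7 + 0.9 = 15.
Posterior ∝ λ^5e^(−11λ) · λ^4e^(−15λ) = λ^9e^(−26λ), i.e. Gamma(10, 26).
Mode = (a−1)/b = 9/26 ≈ 0.346.

λ̂_MAP = 0.346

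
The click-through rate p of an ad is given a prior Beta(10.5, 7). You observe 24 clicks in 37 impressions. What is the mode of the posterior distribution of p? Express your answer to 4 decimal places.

p̂_MAP = 0.6381

Prior: Beta(10.5, 7).
Data: 24 successes in 37 trials. The binomial likelihood contributes p^24(1−p)^13, so the posterior is Beta(10.5+24, 7+13) = Beta(34.5, 20).
For Beta(a, b) with a, b > 1 the mode is (a−1)/(a+b−2) = 33.5/52.5 ≈ 0.6381.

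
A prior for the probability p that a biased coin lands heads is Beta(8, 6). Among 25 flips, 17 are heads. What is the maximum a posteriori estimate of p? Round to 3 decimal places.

p̂_MAP = 0.649

Prior: Beta(8, 6).
Data: 17 successes in 25 trials. The binomial likelihood contributes p^17(1−p)^8, so the posterior is Beta(8+17, 6+8) = Beta(25, 14).
For Beta(a, b) with a, b > 1 the mode is (a−1)/(a+b−2) = 24/37 ≈ 0.649.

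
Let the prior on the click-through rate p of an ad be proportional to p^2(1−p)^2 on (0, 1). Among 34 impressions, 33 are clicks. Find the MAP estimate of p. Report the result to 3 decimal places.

p̂_MAP = 0.921

The prior density ∝ p^2(1−p)^2 is the kernel of Beta(3, 3).
Data: 33 successes in 34 trials. The binomial likelihood contributes p^33(1−p)^1, so the posterior is Beta(3+33, 3+1) = Beta(36, 4).
For Beta(a, b) with a, b > 1 the mode is (a−1)/(a+b−2) = 35/38 ≈ 0.921.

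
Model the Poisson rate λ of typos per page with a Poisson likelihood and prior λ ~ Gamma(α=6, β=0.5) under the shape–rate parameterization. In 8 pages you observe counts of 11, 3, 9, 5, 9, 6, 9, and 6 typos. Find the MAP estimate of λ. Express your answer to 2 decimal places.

λ̂_MAP = 7.41

Σxᵢ = 11+3+9+5+9+6+9+6 = 58, with n = 8.
Posterior ∝ λ^5e^(−0.5λ) · λ^58e^(−8λ) = λ^63e^(−8.5λ), i.e. Gamma(shape=64, rate=8.5).
The mode of a Gamma(a, b) with a ≥ 1 (shape–rate) is (a−1)/b = 63/8.5 ≈ 7.41.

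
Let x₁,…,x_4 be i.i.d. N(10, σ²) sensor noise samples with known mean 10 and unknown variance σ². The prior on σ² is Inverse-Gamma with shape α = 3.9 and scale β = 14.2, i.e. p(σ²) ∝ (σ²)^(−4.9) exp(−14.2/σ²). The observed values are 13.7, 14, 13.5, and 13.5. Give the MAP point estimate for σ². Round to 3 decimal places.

σ̂²_MAP = 5.985

Sum of squared deviations about the known mean: SS = (13.7−10)² + (14−10)² + (13.5−10)² + (13.5−10)² = 54.19.
The Normal likelihood contributes (σ²)^(−n/2) exp(−SS/(2σ²)), so the posterior is Inverse-Gamma(α + n/2, β + SS/2) = Inverse-Gamma(5.9, 41.295).
The mode of Inverse-Gamma(a, b) is b/(a+1) = 41.295/6.9 ≈ 5.985.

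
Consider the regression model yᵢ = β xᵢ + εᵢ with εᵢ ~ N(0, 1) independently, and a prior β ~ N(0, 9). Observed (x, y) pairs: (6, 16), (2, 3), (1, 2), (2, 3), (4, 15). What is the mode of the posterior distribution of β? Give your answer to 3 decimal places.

log p(β | y) = −Σ(yᵢ − βxᵢ)²/(2·1) − β²/(2·9) + const.
Setting the derivative to zero: Σxᵢ(yᵢ − βxᵢ)/1 − β/9 = 0, so β = Σxᵢyᵢ / (Σxᵢ² + σ²/τ²).
Σxᵢyᵢ = 6·16 + 2·3 + 1·2 + 2·3 + 4·15 = 170; Σxᵢ² = 61; σ²/τ² = 1/9.
β̂_MAP = 170 / (61 + 1/9) = 170/(550/9) = 153/55 ≈ 2.782.

β̂_MAP = 2.782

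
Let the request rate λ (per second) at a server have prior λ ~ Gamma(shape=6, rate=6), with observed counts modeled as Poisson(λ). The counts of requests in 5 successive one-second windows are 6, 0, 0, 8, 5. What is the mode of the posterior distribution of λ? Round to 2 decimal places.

λ̂_MAP = 2.18

Σxᵢ = 6+0+0+8+5 = 19, with n = 5.
Posterior ∝ λ^5e^(−6λ) · λ^19e^(−5λ) = λ^24e^(−11λ), i.e. Gamma(shape=25, rate=11).
The mode of a Gamma(a, b) with a ≥ 1 (shape–rate) is (a−1)/b = 24/11 ≈ 2.18.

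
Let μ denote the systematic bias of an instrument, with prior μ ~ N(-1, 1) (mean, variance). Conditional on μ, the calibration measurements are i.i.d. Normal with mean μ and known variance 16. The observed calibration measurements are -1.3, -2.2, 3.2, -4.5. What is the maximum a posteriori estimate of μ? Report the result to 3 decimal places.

n = 4; x̄ = ((-1.3) + (-2.2) + 3.2 + (-4.5))/4 = -4.8/4 = -1.2.
For a Normal prior and Normal likelihood with known variance, the posterior is Normal; its mode equals its mean, the precision-weighted average.
Prior precision 1/σ₀² = 1/1 = 1; data precision n/σ² = 4/16 = 0.25.
μ̂ = (1·(-1) + 0.25·(-1.2)) / (1 + 0.25) = (-1.3)/1.25 = -1.040.

μ̂_MAP = -1.040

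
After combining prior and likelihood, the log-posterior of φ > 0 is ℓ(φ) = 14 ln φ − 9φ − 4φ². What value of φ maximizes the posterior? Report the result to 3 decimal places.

φ̂_MAP = 0.875

ℓ'(φ) = 14/φ − 9 − 8φ. Setting this to zero and multiplying by φ: 8φ² + 9φ − 14 = 0.
φ = (−9 + √(9² + 4·8·14)) / (2·8) = (−9 + √529) / 16 = (−9 + 23)/16 = 7/8.
ℓ''(φ) = −14/φ² − 8 < 0, confirming a maximum.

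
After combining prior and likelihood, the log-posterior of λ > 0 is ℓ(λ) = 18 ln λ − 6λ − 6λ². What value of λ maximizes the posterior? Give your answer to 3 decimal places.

ℓ'(λ) = 18/λ − 6 − 12λ. Setting this to zero and multiplying by λ: 12λ² + 6λ − 18 = 0.
λ = (−6 + √(6² + 4·12·18)) / (2·12) = (−6 + √900) / 24 = (−6 + 30)/24 = 1.
ℓ''(λ) = −18/λ² − 12 < 0, confirming a maximum.

λ̂_MAP = 1.000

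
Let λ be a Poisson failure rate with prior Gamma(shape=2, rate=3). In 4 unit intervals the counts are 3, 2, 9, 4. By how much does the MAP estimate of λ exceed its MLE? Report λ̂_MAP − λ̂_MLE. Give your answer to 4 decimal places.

Σxᵢ = 18. Posterior is Gamma(20, 7); MAP = (20−1)/7 = 19/7 ≈ 2.71429.
MLE = x̄ = 18/4 ≈ 4.50000.
Difference = 19/7 − 18/4 = -25/14 ≈ -1.7857.

MAP − MLE = -1.7857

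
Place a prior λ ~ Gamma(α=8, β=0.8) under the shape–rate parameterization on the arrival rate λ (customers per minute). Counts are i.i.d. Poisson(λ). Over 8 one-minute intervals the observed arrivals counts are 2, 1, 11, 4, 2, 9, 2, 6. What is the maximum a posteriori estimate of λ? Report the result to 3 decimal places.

λ̂_MAP = 5.000

Σxᵢ = 2+1+11+4+2+9+2+6 = 37, with n = 8.
Posterior ∝ λ^7e^(−0.8λ) · λ^37e^(−8λ) = λ^44e^(−8.8λ), i.e. Gamma(shape=45, rate=8.8).
The mode of a Gamma(a, b) with a ≥ 1 (shape–rate) is (a−1)/b = 44/8.8 ≈ 5.000.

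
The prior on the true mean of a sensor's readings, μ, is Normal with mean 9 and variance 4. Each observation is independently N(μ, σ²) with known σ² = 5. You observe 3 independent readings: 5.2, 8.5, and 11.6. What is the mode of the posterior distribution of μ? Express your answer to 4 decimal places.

μ̂_MAP = 8.6000

n = 3; x̄ = (5.2 + 8.5 + 11.6)/3 = 25.3/3 = 253/30 ≈ 8.4333.
For a Normal prior and Normal likelihood with known variance, the posterior is Normal; its mode equals its mean, the precision-weighted average.
Prior precision 1/σ₀² = 1/4 = 0.25; data precision n/σ² = 3/5 = 0.6.
μ̂ = (0.25·9 + 0.6·(253/30)) / (0.25 + 0.6) = 7.31/0.85 = 8.6000.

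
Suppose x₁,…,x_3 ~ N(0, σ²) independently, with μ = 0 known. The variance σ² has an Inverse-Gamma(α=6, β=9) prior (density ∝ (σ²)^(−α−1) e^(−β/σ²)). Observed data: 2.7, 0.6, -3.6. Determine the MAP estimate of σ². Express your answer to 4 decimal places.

σ̂²_MAP = 2.2712

Sum of squared deviations about the known mean: SS = (2.7−0)² + (0.6−0)² + (-3.6−0)² = 20.61.
The Normal likelihood contributes (σ²)^(−n/2) exp(−SS/(2σ²)), so the posterior is Inverse-Gamma(α + n/2, β + SS/2) = Inverse-Gamma(7.5, 19.305).
The mode of Inverse-Gamma(a, b) is b/(a+1) = 19.305/8.5 ≈ 2.2712.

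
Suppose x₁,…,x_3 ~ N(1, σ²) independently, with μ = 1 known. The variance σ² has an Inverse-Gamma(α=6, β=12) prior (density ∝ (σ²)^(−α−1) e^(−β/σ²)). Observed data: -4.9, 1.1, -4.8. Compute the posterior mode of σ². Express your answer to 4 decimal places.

Sum of squared deviations about the known mean: SS = (-4.9−1)² + (1.1−1)² + (-4.8−1)² = 68.46.
The Normal likelihood contributes (σ²)^(−n/2) exp(−SS/(2σ²)), so the posterior is Inverse-Gamma(α + n/2, β + SS/2) = Inverse-Gamma(7.5, 46.23).
The mode of Inverse-Gamma(a, b) is b/(a+1) = 46.23/8.5 ≈ 5.4388.

σ̂²_MAP = 5.4388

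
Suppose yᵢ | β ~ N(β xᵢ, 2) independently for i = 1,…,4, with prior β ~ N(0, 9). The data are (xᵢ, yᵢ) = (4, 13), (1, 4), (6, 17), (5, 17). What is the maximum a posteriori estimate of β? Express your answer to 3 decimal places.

β̂_MAP = 3.107

log p(β | y) = −Σ(yᵢ − βxᵢ)²/(2·2) − β²/(2·9) + const.
Setting the derivative to zero: Σxᵢ(yᵢ − βxᵢ)/2 − β/9 = 0, so β = Σxᵢyᵢ / (Σxᵢ² + σ²/τ²).
Σxᵢyᵢ = 4·13 + 1·4 + 6·17 + 5·17 = 243; Σxᵢ² = 78; σ²/τ² = 2/9.
β̂_MAP = 243 / (78 + 2/9) = 243/(704/9) = 2187/704 ≈ 3.107.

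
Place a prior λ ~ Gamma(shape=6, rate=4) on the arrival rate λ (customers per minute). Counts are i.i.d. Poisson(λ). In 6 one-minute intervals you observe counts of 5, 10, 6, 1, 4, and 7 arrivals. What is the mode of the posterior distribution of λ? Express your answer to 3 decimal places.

λ̂_MAP = 3.800

Σxᵢ = 5+10+6+1+4+7 = 33, with n = 6.
Posterior ∝ λ^5e^(−4λ) · λ^33e^(−6λ) = λ^38e^(−10λ), i.e. Gamma(shape=39, rate=10).
The mode of a Gamma(a, b) with a ≥ 1 (shape–rate) is (a−1)/b = 38/10 ≈ 3.800.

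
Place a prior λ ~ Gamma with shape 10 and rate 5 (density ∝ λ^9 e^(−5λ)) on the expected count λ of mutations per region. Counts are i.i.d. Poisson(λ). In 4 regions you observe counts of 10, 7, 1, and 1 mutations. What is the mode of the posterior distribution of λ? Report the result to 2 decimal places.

Σxᵢ = 10+7+1+1 = 19, with n = 4.
Posterior ∝ λ^9e^(−5λ) · λ^19e^(−4λ) = λ^28e^(−9λ), i.e. Gamma(shape=29, rate=9).
The mode of a Gamma(a, b) with a ≥ 1 (shape–rate) is (a−1)/b = 28/9 ≈ 3.11.

λ̂_MAP = 3.11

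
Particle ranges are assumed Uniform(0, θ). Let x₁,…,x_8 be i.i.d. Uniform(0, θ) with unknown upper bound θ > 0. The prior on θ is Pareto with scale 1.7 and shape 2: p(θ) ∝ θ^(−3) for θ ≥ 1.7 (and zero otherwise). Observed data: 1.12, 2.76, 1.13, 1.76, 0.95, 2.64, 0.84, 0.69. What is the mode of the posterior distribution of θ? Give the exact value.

The Uniform(0, θ) likelihood is θ^(−n) for θ ≥ max(xᵢ), zero otherwise. Here max(xᵢ) = 2.76.
Posterior ∝ θ^(−3) · θ^(−8) = θ^(−11) on θ ≥ max(1.7, 2.76) = 2.76.
This density is strictly decreasing in θ, so the posterior mode lies at the lower boundary of the support.

θ̂_MAP = 2.76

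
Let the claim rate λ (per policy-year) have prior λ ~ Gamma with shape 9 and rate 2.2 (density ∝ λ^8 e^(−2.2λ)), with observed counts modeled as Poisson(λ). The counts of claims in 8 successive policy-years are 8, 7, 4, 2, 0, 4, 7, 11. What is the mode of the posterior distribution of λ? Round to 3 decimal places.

λ̂_MAP = 5.000

Σxᵢ = 8+7+4+2+0+4+7+11 = 43, with n = 8.
Posterior ∝ λ^8e^(−2.2λ) · λ^43e^(−8λ) = λ^51e^(−10.2λ), i.e. Gamma(shape=52, rate=10.2).
The mode of a Gamma(a, b) with a ≥ 1 (shape–rate) is (a−1)/b = 51/10.2 ≈ 5.000.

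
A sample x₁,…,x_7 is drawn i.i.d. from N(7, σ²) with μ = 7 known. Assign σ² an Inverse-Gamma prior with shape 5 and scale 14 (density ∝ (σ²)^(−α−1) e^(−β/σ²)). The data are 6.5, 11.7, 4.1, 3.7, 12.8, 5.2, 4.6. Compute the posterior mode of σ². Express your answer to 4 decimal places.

Sum of squared deviations about the known mean: SS = (6.5−7)² + (11.7−7)² + (4.1−7)² + (3.7−7)² + (12.8−7)² + (5.2−7)² + (4.6−7)² = 84.28.
The Normal likelihood contributes (σ²)^(−n/2) exp(−SS/(2σ²)), so the posterior is Inverse-Gamma(α + n/2, β + SS/2) = Inverse-Gamma(8.5, 56.14).
The mode of Inverse-Gamma(a, b) is b/(a+1) = 56.14/9.5 ≈ 5.9095.

σ̂²_MAP = 5.9095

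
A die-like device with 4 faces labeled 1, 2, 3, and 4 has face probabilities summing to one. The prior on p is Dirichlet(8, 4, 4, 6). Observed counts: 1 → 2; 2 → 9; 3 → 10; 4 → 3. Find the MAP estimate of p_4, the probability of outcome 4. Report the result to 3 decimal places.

MAP estimate: 0.190

The posterior is Dirichlet(αᵢ + nᵢ) = Dirichlet(10, 13, 14, 9).
For a Dirichlet(a₁,…,a_K) with all aᵢ > 1, the mode has j-th component (aⱼ − 1)/(Σaᵢ − K).
Here Σaᵢ = 46 and K = 4, so p_4 = (9 − 1)/(46 − 4) = 8/42 ≈ 0.190.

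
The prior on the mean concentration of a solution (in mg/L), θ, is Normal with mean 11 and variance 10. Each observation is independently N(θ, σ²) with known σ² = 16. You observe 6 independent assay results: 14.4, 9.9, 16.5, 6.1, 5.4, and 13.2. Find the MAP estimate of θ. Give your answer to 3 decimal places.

n = 6; x̄ = (14.4 + 9.9 + 16.5 + 6.1 + 5.4 + 13.2)/6 = 65.5/6 = 131/12 ≈ 10.9167.
For a Normal prior and Normal likelihood with known variance, the posterior is Normal; its mode equals its mean, the precision-weighted average.
Prior precision 1/σ₀² = 1/10 = 0.1; data precision n/σ² = 6/16 = 0.375.
θ̂ = (0.1·11 + 0.375·(131/12)) / (0.1 + 0.375) = 5.19375/0.475 = 831/76 ≈ 10.934.

θ̂_MAP = 10.934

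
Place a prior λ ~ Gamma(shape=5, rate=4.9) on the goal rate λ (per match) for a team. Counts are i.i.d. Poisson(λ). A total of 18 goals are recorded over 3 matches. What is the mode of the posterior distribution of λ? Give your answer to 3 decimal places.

Σxᵢ = 18, n = 3.
Posterior ∝ λ^4e^(−4.9λ) · λ^18e^(−3λ) = λ^22e^(−7.9λ), i.e. Gamma(shape=23, rate=7.9).
The mode of a Gamma(a, b) with a ≥ 1 (shape–rate) is (a−1)/b = 22/7.9 ≈ 2.785.

λ̂_MAP = 2.785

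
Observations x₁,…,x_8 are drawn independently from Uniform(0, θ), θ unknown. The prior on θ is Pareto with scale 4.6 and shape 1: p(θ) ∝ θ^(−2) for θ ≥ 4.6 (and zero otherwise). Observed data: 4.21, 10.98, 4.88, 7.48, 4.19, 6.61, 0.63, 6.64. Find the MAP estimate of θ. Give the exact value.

The Uniform(0, θ) likelihood is θ^(−n) for θ ≥ max(xᵢ), zero otherwise. Here max(xᵢ) = 10.98.
Posterior ∝ θ^(−2) · θ^(−8) = θ^(−10) on θ ≥ max(4.6, 10.98) = 10.98.
This density is strictly decreasing in θ, so the posterior mode lies at the lower boundary of the support.

θ̂_MAP = 10.98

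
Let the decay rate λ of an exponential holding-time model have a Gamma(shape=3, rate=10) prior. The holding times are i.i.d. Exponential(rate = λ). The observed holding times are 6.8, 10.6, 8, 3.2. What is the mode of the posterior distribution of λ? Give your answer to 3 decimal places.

λ̂_MAP = 0.155

The Exponential(rate=λ) likelihood is ∝ λ^n e^(−λΣtᵢ). Here n = 4 and Σtᵢ = 6.8 + 10.6 + 8 + 3.2 = 28.6.
Posterior ∝ λ^2e^(−10λ) · λ^4e^(−28.6λ) = λ^6e^(−38.6λ), i.e. Gamma(7, 38.6).
Mode = (a−1)/b = 6/38.6 ≈ 0.155.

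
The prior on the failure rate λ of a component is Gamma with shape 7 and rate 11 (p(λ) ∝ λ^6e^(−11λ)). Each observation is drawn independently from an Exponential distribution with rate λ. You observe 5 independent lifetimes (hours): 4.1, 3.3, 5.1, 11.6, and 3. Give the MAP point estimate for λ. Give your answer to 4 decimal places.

λ̂_MAP = 0.2887

The Exponential(rate=λ) likelihood is ∝ λ^n e^(−λΣtᵢ). Here n = 5 and Σtᵢ = 4.1 + 3.3 + 5.1 + 11.6 + 3 = 27.1.
Posterior ∝ λ^6e^(−11λ) · λ^5e^(−27.1λ) = λ^11e^(−38.1λ), i.e. Gamma(12, 38.1).
Mode = (a−1)/b = 11/38.1 ≈ 0.2887.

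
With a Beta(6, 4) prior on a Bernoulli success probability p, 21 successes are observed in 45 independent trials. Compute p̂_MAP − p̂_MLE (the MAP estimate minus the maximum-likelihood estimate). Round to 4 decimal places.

MAP − MLE = 0.0239

Posterior is Beta(27, 28); MAP = (27−1)/(55−2) = 26/53 ≈ 0.49057.
MLE ignores the prior: p̂_MLE = k/n = 21/45 ≈ 0.46667.
Difference = 26/53 − 21/45 = 19/795 ≈ 0.0239.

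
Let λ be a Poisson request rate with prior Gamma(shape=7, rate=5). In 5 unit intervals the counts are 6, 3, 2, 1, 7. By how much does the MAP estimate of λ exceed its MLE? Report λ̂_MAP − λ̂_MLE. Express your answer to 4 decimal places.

MAP − MLE = -1.3000

Σxᵢ = 19. Posterior is Gamma(26, 10); MAP = (26−1)/10 = 25/10 ≈ 2.50000.
MLE = x̄ = 19/5 ≈ 3.80000.
Difference = 25/10 − 19/5 = -13/10 ≈ -1.3000.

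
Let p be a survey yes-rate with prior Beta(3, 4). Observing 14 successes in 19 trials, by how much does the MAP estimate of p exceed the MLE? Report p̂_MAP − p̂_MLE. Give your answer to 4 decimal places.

Posterior is Beta(17, 9); MAP = (17−1)/(26−2) = 16/24 ≈ 0.66667.
MLE ignores the prior: p̂_MLE = k/n = 14/19 ≈ 0.73684.
Difference = 16/24 − 14/19 = -4/57 ≈ -0.0702.

MAP − MLE = -0.0702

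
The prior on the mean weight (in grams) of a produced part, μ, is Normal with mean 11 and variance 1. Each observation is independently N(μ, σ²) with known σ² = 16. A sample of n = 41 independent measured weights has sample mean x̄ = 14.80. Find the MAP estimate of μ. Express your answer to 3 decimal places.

n = 41, x̄ = 14.80.
For a Normal prior and Normal likelihood with known variance, the posterior is Normal; its mode equals its mean, the precision-weighted average.
Prior precision 1/σ₀² = 1/1 = 1; data precision n/σ² = 41/16 = 2.5625.
μ̂ = (1·11 + 2.5625·14.8) / (1 + 2.5625) = 48.925/3.5625 = 206/15 ≈ 13.733.

μ̂_MAP = 13.733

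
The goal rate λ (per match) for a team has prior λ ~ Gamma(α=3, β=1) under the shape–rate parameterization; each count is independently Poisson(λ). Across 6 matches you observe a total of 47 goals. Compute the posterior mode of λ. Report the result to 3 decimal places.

λ̂_MAP = 7.000

Σxᵢ = 47, n = 6.
Posterior ∝ λ^2e^(−1λ) · λ^47e^(−6λ) = λ^49e^(−7λ), i.e. Gamma(shape=50, rate=7).
The mode of a Gamma(a, b) with a ≥ 1 (shape–rate) is (a−1)/b = 49/7 ≈ 7.000.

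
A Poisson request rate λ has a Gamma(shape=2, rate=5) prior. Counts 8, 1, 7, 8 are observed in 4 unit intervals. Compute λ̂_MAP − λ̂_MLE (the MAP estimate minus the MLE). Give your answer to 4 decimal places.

Σxᵢ = 24. Posterior is Gamma(26, 9); MAP = (26−1)/9 = 25/9 ≈ 2.77778.
MLE = x̄ = 24/4 ≈ 6.00000.
Difference = 25/9 − 24/4 = -29/9 ≈ -3.2222.

MAP − MLE = -3.2222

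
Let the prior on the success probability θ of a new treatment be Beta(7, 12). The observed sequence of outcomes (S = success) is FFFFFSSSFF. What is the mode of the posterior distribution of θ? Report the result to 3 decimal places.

Prior: Beta(7, 12).
Data: 3 successes in 10 trials (from the sequence). The binomial likelihood contributes θ^3(1−θ)^7, so the posterior is Beta(7+3, 12+7) = Beta(10, 19).
For Beta(a, b) with a, b > 1 the mode is (a−1)/(a+b−2) = 9/27 ≈ 0.333.

θ̂_MAP = 0.333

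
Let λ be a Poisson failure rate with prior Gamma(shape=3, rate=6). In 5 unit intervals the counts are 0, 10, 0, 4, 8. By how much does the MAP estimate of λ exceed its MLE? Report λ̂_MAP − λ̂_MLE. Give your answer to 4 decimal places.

MAP − MLE = -2.2182

Σxᵢ = 22. Posterior is Gamma(25, 11); MAP = (25−1)/11 = 24/11 ≈ 2.18182.
MLE = x̄ = 22/5 ≈ 4.40000.
Difference = 24/11 − 22/5 = -122/55 ≈ -2.2182.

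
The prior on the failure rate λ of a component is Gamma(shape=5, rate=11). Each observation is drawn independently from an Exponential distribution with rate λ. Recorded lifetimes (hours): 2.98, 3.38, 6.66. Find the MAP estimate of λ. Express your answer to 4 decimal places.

The Exponential(rate=λ) likelihood is ∝ λ^n e^(−λΣtᵢ). Here n = 3 and Σtᵢ = 2.98 + 3.38 + 6.66 = 13.02.
Posterior ∝ λ^4e^(−11λ) · λ^3e^(−13.02λ) = λ^7e^(−24.02λ), i.e. Gamma(8, 24.02).
Mode = (a−1)/b = 7/24.02 ≈ 0.2914.

λ̂_MAP = 0.2914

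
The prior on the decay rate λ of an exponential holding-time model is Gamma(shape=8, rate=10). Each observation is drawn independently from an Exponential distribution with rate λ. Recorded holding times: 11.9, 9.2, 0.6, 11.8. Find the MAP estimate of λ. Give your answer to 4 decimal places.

The Exponential(rate=λ) likelihood is ∝ λ^n e^(−λΣtᵢ). Here n = 4 and Σtᵢ = 11.9 + 9.2 + 0.6 + 11.8 = 33.5.
Posterior ∝ λ^7e^(−10λ) · λ^4e^(−33.5λ) = λ^11e^(−43.5λ), i.e. Gamma(12, 43.5).
Mode = (a−1)/b = 11/43.5 ≈ 0.2529.

λ̂_MAP = 0.2529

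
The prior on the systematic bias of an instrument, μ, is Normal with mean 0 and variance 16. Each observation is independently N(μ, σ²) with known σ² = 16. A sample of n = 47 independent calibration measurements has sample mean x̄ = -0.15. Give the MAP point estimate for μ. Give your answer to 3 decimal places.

μ̂_MAP = -0.147

n = 47, x̄ = -0.15.
For a Normal prior and Normal likelihood with known variance, the posterior is Normal; its mode equals its mean, the precision-weighted average.
Prior precision 1/σ₀² = 1/16 = 0.0625; data precision n/σ² = 47/16 = 2.9375.
μ̂ = (0.0625·0 + 2.9375·(-0.15)) / (0.0625 + 2.9375) = (-0.440625)/3 = -0.146875 ≈ -0.147.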